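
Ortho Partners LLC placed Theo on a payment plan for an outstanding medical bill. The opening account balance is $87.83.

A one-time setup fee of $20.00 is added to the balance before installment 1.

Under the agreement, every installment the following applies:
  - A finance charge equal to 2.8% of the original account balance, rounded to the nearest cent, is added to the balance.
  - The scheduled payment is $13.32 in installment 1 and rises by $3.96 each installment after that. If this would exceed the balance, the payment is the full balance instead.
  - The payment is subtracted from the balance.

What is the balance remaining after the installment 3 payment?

$63.37

Installment 1: opening $107.83; interest $2.46 → $110.29; payment $13.32; balance $96.97
Installment 2: opening $96.97; interest $2.46 → $99.43; payment $17.28; balance $82.15
Installment 3: opening $82.15; interest $2.46 → $84.61; payment $21.24; balance $63.37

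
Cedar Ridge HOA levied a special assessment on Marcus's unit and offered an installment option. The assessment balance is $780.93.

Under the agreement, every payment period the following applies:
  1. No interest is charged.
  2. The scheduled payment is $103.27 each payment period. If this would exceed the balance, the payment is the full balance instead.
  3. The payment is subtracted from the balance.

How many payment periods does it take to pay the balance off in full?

8

Payment period 1: opening $780.93; payment $103.27; balance $677.66
Payment period 2: opening $677.66; payment $103.27; balance $574.39
Payment period 3: opening $574.39; payment $103.27; balance $471.12
Payment period 4: opening $471.12; payment $103.27; balance $367.85
Payment period 5: opening $367.85; payment $103.27; balance $264.58
Payment period 6: opening $264.58; payment $103.27; balance $161.31
Payment period 7: opening $161.31; payment $103.27; balance $58.04
Payment period 8: opening $58.04; payment $58.04; balance $0.00
Balance reaches $0.00 in payment period 8.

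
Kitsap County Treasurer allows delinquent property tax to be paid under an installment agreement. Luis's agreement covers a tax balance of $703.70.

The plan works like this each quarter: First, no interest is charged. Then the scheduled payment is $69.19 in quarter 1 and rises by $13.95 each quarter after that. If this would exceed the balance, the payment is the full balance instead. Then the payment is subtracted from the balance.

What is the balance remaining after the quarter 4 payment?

$343.24

# | Opening | Payment | End bal
1 | $703.70 | $69.19 | $634.51
2 | $634.51 | $83.14 | $551.37
3 | $551.37 | $97.09 | $454.28
4 | $454.28 | $111.04 | $343.24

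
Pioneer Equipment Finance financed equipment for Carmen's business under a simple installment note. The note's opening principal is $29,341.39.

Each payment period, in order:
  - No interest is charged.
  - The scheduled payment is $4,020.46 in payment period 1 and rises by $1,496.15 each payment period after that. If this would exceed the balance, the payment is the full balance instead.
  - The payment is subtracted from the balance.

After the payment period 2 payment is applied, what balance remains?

$19,804.32

Payment period 1: $29,341.39 − $4,020.46 → $25,320.93
Payment period 2: $25,320.93 − $5,516.61 → $19,804.32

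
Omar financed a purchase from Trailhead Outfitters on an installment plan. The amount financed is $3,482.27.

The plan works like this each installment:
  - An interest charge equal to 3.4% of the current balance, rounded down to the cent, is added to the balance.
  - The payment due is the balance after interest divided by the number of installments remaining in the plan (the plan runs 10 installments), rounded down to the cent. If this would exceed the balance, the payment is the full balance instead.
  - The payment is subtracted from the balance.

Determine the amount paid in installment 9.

# | Opening | Interest | Payment | End bal
1 | $3,482.27 | $118.39 | $360.06 | $3,240.60
2 | $3,240.60 | $110.18 | $372.30 | $2,978.48
3 | $2,978.48 | $101.26 | $384.96 | $2,694.78
4 | $2,694.78 | $91.62 | $398.05 | $2,388.35
5 | $2,388.35 | $81.20 | $411.59 | $2,057.96
6 | $2,057.96 | $69.97 | $425.58 | $1,702.35
7 | $1,702.35 | $57.87 | $440.05 | $1,320.17
8 | $1,320.17 | $44.88 | $455.01 | $910.04
9 | $910.04 | $30.94 | $470.49 | $470.49

$470.49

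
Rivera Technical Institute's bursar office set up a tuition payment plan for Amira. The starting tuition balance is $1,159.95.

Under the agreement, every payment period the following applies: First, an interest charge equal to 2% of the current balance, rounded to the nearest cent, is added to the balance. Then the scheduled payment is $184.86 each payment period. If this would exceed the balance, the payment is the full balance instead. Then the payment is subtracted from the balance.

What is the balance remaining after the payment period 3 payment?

Payment period 1: opening $1,159.95; interest $23.20 → $1,183.15; payment $184.86; balance $998.29
Payment period 2: opening $998.29; interest $19.97 → $1,018.26; payment $184.86; balance $833.40
Payment period 3: opening $833.40; interest $16.67 → $850.07; payment $184.86; balance $665.21

$665.21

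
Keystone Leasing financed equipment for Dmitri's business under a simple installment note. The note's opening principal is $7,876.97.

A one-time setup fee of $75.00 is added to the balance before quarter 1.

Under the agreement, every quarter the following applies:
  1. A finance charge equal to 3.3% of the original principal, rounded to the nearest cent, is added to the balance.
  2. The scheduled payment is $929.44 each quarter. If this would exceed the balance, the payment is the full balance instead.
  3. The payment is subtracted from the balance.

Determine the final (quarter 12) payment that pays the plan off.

$847.41

Quarter 1: opening $7,951.97; interest $259.94 → $8,211.91; payment $929.44; balance $7,282.47
Quarter 2: opening $7,282.47; interest $259.94 → $7,542.41; payment $929.44; balance $6,612.97
Quarter 3: opening $6,612.97; interest $259.94 → $6,872.91; payment $929.44; balance $5,943.47
Quarter 4: opening $5,943.47; interest $259.94 → $6,203.41; payment $929.44; balance $5,273.97
Quarter 5: opening $5,273.97; interest $259.94 → $5,533.91; payment $929.44; balance $4,604.47
Quarter 6: opening $4,604.47; interest $259.94 → $4,864.41; payment $929.44; balance $3,934.97
Quarter 7: opening $3,934.97; interest $259.94 → $4,194.91; payment $929.44; balance $3,265.47
Quarter 8: opening $3,265.47; interest $259.94 → $3,525.41; payment $929.44; balance $2,595.97
Quarter 9: opening $2,595.97; interest $259.94 → $2,855.91; payment $929.44; balance $1,926.47
Quarter 10: opening $1,926.47; interest $259.94 → $2,186.41; payment $929.44; balance $1,256.97
Quarter 11: opening $1,256.97; interest $259.94 → $1,516.91; payment $929.44; balance $587.47
Quarter 12: opening $587.47; interest $259.94 → $847.41; payment $847.41; balance $0.00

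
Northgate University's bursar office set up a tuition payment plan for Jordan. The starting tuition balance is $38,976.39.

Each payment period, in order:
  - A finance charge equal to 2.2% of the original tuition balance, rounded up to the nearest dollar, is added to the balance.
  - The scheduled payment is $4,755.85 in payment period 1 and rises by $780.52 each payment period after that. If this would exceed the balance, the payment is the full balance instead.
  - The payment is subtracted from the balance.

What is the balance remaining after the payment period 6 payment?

$3,881.49

Payment period 1: $38,976.39 +$858.00 interest = $39,834.39; pay $4,755.85 → $35,078.54
Payment period 2: $35,078.54 +$858.00 interest = $35,936.54; pay $5,536.37 → $30,400.17
Payment period 3: $30,400.17 +$858.00 interest = $31,258.17; pay $6,316.89 → $24,941.28
Payment period 4: $24,941.28 +$858.00 interest = $25,799.28; pay $7,097.41 → $18,701.87
Payment period 5: $18,701.87 +$858.00 interest = $19,559.87; pay $7,877.93 → $11,681.94
Payment period 6: $11,681.94 +$858.00 interest = $12,539.94; pay $8,658.45 → $3,881.49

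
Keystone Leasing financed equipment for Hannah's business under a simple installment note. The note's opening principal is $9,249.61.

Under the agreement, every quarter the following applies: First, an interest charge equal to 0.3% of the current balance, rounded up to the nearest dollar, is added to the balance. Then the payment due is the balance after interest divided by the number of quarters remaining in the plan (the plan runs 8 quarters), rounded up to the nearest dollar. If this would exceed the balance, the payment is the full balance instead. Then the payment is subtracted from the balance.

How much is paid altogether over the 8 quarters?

# | Opening | Interest | Payment | End bal
1 | $9,249.61 | $28.00 | $1,160.00 | $8,117.61
2 | $8,117.61 | $25.00 | $1,164.00 | $6,978.61
3 | $6,978.61 | $21.00 | $1,167.00 | $5,832.61
4 | $5,832.61 | $18.00 | $1,171.00 | $4,679.61
5 | $4,679.61 | $15.00 | $1,174.00 | $3,520.61
6 | $3,520.61 | $11.00 | $1,178.00 | $2,353.61
7 | $2,353.61 | $8.00 | $1,181.00 | $1,180.61
8 | $1,180.61 | $4.00 | $1,184.61 | $0.00
Total paid: $9,379.61

$9,379.61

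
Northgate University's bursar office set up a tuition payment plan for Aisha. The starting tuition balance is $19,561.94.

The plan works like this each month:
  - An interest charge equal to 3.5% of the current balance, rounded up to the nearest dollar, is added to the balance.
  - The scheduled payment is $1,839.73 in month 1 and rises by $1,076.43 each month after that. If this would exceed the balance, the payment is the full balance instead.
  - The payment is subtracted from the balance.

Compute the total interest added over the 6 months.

# | Opening | Interest | Payment | End bal
1 | $19,561.94 | $685.00 | $1,839.73 | $18,407.21
2 | $18,407.21 | $645.00 | $2,916.16 | $16,136.05
3 | $16,136.05 | $565.00 | $3,992.59 | $12,708.46
4 | $12,708.46 | $445.00 | $5,069.02 | $8,084.44
5 | $8,084.44 | $283.00 | $6,145.45 | $2,221.99
6 | $2,221.99 | $78.00 | $2,299.99 | $0.00
Total interest: $685.00 + $645.00 + $565.00 + $445.00 + $283.00 + $78.00 = $2,701.00

$2,701.00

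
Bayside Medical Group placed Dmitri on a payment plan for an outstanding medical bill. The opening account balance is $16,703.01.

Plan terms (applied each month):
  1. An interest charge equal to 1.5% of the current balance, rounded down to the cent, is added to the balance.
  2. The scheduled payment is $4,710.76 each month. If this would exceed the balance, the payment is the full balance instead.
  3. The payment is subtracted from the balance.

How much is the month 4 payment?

$3,167.44

Month 1: $16,703.01 +$250.54 interest = $16,953.55; pay $4,710.76 → $12,242.79
Month 2: $12,242.79 +$183.64 interest = $12,426.43; pay $4,710.76 → $7,715.67
Month 3: $7,715.67 +$115.73 interest = $7,831.40; pay $4,710.76 → $3,120.64
Month 4: $3,120.64 +$46.80 interest = $3,167.44; pay $3,167.44 → $0.00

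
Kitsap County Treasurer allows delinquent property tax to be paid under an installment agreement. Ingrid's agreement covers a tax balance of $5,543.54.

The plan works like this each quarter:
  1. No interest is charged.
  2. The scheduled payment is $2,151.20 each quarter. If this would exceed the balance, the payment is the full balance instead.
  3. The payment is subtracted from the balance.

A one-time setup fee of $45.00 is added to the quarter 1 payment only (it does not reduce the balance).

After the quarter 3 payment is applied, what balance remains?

$0.00

Quarter 1: $5,543.54 − $2,151.20 (+ $45.00 fee) → $3,392.34
Quarter 2: $3,392.34 − $2,151.20 → $1,241.14
Quarter 3: $1,241.14 − $1,241.14 → $0.00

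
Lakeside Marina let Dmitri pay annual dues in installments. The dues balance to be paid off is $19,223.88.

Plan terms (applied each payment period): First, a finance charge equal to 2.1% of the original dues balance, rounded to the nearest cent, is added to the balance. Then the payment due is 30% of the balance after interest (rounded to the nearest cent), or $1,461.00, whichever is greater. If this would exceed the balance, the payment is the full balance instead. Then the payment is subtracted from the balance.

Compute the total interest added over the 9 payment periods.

Payment period 1: opening $19,223.88; interest $403.70 → $19,627.58; payment $5,888.27; balance $13,739.31
Payment period 2: opening $13,739.31; interest $403.70 → $14,143.01; payment $4,242.90; balance $9,900.11
Payment period 3: opening $9,900.11; interest $403.70 → $10,303.81; payment $3,091.14; balance $7,212.67
Payment period 4: opening $7,212.67; interest $403.70 → $7,616.37; payment $2,284.91; balance $5,331.46
Payment period 5: opening $5,331.46; interest $403.70 → $5,735.16; payment $1,720.55; balance $4,014.61
Payment period 6: opening $4,014.61; interest $403.70 → $4,418.31; payment $1,461.00; balance $2,957.31
Payment period 7: opening $2,957.31; interest $403.70 → $3,361.01; payment $1,461.00; balance $1,900.01
Payment period 8: opening $1,900.01; interest $403.70 → $2,303.71; payment $1,461.00; balance $842.71
Payment period 9: opening $842.71; interest $403.70 → $1,246.41; payment $1,246.41; balance $0.00
Total interest: $403.70 + $403.70 + $403.70 + $403.70 + $403.70 + $403.70 + $403.70 + $403.70 + $403.70 = $3,633.30

$3,633.30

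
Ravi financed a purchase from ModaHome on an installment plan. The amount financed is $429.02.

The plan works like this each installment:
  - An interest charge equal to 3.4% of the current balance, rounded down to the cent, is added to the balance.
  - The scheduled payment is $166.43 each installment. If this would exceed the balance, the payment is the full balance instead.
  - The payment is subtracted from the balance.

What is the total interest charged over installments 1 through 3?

# | Opening | Interest | Payment | End bal
1 | $429.02 | $14.58 | $166.43 | $277.17
2 | $277.17 | $9.42 | $166.43 | $120.16
3 | $120.16 | $4.08 | $124.24 | $0.00
Total interest: $14.58 + $9.42 + $4.08 = $28.08

$28.08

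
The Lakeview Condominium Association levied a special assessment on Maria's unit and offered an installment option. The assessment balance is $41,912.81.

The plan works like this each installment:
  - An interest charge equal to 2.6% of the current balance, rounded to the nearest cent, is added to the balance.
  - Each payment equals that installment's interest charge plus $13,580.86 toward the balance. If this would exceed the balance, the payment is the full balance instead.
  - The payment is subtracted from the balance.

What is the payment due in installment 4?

$1,200.66

Installment 1: opening $41,912.81; interest $1,089.73 → $43,002.54; payment $14,670.59; balance $28,331.95
Installment 2: opening $28,331.95; interest $736.63 → $29,068.58; payment $14,317.49; balance $14,751.09
Installment 3: opening $14,751.09; interest $383.53 → $15,134.62; payment $13,964.39; balance $1,170.23
Installment 4: opening $1,170.23; interest $30.43 → $1,200.66; payment $1,200.66; balance $0.00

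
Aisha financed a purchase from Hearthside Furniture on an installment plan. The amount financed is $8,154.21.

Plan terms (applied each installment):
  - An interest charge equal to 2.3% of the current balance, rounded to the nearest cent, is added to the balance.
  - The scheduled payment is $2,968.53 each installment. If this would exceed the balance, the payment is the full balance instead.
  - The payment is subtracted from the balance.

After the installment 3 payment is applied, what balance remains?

$0.00

Installment 1: $8,154.21 +$187.55 interest = $8,341.76; pay $2,968.53 → $5,373.23
Installment 2: $5,373.23 +$123.58 interest = $5,496.81; pay $2,968.53 → $2,528.28
Installment 3: $2,528.28 +$58.15 interest = $2,586.43; pay $2,586.43 → $0.00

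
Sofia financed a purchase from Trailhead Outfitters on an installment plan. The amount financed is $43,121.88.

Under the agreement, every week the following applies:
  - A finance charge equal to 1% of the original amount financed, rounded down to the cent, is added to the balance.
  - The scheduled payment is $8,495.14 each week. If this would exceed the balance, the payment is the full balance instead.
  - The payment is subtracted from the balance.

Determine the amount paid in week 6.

$3,233.44

# | Opening | Interest | Payment | End bal
1 | $43,121.88 | $431.21 | $8,495.14 | $35,057.95
2 | $35,057.95 | $431.21 | $8,495.14 | $26,994.02
3 | $26,994.02 | $431.21 | $8,495.14 | $18,930.09
4 | $18,930.09 | $431.21 | $8,495.14 | $10,866.16
5 | $10,866.16 | $431.21 | $8,495.14 | $2,802.23
6 | $2,802.23 | $431.21 | $3,233.44 | $0.00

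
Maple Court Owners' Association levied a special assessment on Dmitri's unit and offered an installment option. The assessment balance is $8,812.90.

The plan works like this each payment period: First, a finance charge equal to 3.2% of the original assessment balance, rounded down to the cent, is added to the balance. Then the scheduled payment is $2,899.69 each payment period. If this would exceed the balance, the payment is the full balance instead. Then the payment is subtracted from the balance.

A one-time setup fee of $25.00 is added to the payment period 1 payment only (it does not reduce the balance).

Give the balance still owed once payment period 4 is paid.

$0.00

Payment period 1: $8,812.90 +$282.01 interest = $9,094.91; pay $2,899.69 (+ $25.00 fee) → $6,195.22
Payment period 2: $6,195.22 +$282.01 interest = $6,477.23; pay $2,899.69 → $3,577.54
Payment period 3: $3,577.54 +$282.01 interest = $3,859.55; pay $2,899.69 → $959.86
Payment period 4: $959.86 +$282.01 interest = $1,241.87; pay $1,241.87 → $0.00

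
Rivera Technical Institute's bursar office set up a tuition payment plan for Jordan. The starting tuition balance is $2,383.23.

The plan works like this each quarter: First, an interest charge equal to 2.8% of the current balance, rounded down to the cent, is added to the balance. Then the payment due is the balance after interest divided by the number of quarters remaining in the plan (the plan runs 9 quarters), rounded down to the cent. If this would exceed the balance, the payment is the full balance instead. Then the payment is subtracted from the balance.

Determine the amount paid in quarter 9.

$339.51

Quarter 1: opening $2,383.23; interest $66.73 → $2,449.96; payment $272.21; balance $2,177.75
Quarter 2: opening $2,177.75; interest $60.97 → $2,238.72; payment $279.84; balance $1,958.88
Quarter 3: opening $1,958.88; interest $54.84 → $2,013.72; payment $287.67; balance $1,726.05
Quarter 4: opening $1,726.05; interest $48.32 → $1,774.37; payment $295.72; balance $1,478.65
Quarter 5: opening $1,478.65; interest $41.40 → $1,520.05; payment $304.01; balance $1,216.04
Quarter 6: opening $1,216.04; interest $34.04 → $1,250.08; payment $312.52; balance $937.56
Quarter 7: opening $937.56; interest $26.25 → $963.81; payment $321.27; balance $642.54
Quarter 8: opening $642.54; interest $17.99 → $660.53; payment $330.26; balance $330.27
Quarter 9: opening $330.27; interest $9.24 → $339.51; payment $339.51; balance $0.00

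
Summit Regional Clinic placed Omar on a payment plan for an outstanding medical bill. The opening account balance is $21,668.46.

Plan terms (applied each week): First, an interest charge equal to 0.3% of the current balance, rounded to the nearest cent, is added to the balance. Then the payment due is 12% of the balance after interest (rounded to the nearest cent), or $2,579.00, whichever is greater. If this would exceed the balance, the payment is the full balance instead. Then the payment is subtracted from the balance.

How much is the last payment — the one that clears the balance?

# | Opening | Interest | Payment | End bal
1 | $21,668.46 | $65.01 | $2,608.02 | $19,125.45
2 | $19,125.45 | $57.38 | $2,579.00 | $16,603.83
3 | $16,603.83 | $49.81 | $2,579.00 | $14,074.64
4 | $14,074.64 | $42.22 | $2,579.00 | $11,537.86
5 | $11,537.86 | $34.61 | $2,579.00 | $8,993.47
6 | $8,993.47 | $26.98 | $2,579.00 | $6,441.45
7 | $6,441.45 | $19.32 | $2,579.00 | $3,881.77
8 | $3,881.77 | $11.65 | $2,579.00 | $1,314.42
9 | $1,314.42 | $3.94 | $1,318.36 | $0.00

$1,318.36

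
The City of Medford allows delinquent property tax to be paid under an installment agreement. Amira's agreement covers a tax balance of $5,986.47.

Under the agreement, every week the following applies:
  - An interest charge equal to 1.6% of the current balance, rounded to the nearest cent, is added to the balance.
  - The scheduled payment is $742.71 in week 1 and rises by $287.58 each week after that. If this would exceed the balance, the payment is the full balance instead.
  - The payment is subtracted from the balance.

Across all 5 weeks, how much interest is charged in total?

$327.34

Week 1: opening $5,986.47; interest $95.78 → $6,082.25; payment $742.71; balance $5,339.54
Week 2: opening $5,339.54; interest $85.43 → $5,424.97; payment $1,030.29; balance $4,394.68
Week 3: opening $4,394.68; interest $70.31 → $4,464.99; payment $1,317.87; balance $3,147.12
Week 4: opening $3,147.12; interest $50.35 → $3,197.47; payment $1,605.45; balance $1,592.02
Week 5: opening $1,592.02; interest $25.47 → $1,617.49; payment $1,617.49; balance $0.00
Total interest: $95.78 + $85.43 + $70.31 + $50.35 + $25.47 = $327.34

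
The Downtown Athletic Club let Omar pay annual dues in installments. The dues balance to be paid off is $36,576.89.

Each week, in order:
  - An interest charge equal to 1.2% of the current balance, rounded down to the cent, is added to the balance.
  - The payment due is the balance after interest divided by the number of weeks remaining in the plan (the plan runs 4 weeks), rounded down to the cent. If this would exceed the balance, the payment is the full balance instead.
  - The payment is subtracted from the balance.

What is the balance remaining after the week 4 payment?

# | Opening | Interest | Payment | End bal
1 | $36,576.89 | $438.92 | $9,253.95 | $27,761.86
2 | $27,761.86 | $333.14 | $9,365.00 | $18,730.00
3 | $18,730.00 | $224.76 | $9,477.38 | $9,477.38
4 | $9,477.38 | $113.72 | $9,591.10 | $0.00

$0.00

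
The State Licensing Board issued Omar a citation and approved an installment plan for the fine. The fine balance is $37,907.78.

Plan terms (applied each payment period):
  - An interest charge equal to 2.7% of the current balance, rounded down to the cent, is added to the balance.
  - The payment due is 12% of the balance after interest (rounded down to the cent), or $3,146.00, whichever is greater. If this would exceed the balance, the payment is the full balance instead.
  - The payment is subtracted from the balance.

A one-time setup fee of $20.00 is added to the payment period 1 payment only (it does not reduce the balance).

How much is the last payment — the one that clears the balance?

Payment period 1: opening $37,907.78; interest $1,023.51 → $38,931.29; payment $4,671.75 (+ $20.00 fee); balance $34,259.54
Payment period 2: opening $34,259.54; interest $925.00 → $35,184.54; payment $4,222.14; balance $30,962.40
Payment period 3: opening $30,962.40; interest $835.98 → $31,798.38; payment $3,815.80; balance $27,982.58
Payment period 4: opening $27,982.58; interest $755.52 → $28,738.10; payment $3,448.57; balance $25,289.53
Payment period 5: opening $25,289.53; interest $682.81 → $25,972.34; payment $3,146.00; balance $22,826.34
Payment period 6: opening $22,826.34; interest $616.31 → $23,442.65; payment $3,146.00; balance $20,296.65
Payment period 7: opening $20,296.65; interest $548.00 → $20,844.65; payment $3,146.00; balance $17,698.65
Payment period 8: opening $17,698.65; interest $477.86 → $18,176.51; payment $3,146.00; balance $15,030.51
Payment period 9: opening $15,030.51; interest $405.82 → $15,436.33; payment $3,146.00; balance $12,290.33
Payment period 10: opening $12,290.33; interest $331.83 → $12,622.16; payment $3,146.00; balance $9,476.16
Payment period 11: opening $9,476.16; interest $255.85 → $9,732.01; payment $3,146.00; balance $6,586.01
Payment period 12: opening $6,586.01; interest $177.82 → $6,763.83; payment $3,146.00; balance $3,617.83
Payment period 13: opening $3,617.83; interest $97.68 → $3,715.51; payment $3,146.00; balance $569.51
Payment period 14: opening $569.51; interest $15.37 → $584.88; payment $584.88; balance $0.00

$584.88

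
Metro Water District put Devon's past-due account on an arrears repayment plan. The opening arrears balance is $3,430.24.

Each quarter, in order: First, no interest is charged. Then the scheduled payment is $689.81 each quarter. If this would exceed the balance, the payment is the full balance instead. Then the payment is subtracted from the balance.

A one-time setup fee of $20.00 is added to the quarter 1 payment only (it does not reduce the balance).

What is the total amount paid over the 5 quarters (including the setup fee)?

# | Opening | Payment | Fee | End bal
1 | $3,430.24 | $689.81 | $20.00 | $2,740.43
2 | $2,740.43 | $689.81 | — | $2,050.62
3 | $2,050.62 | $689.81 | — | $1,360.81
4 | $1,360.81 | $689.81 | — | $671.00
5 | $671.00 | $671.00 | — | $0.00
Total paid: $3,450.24

$3,450.24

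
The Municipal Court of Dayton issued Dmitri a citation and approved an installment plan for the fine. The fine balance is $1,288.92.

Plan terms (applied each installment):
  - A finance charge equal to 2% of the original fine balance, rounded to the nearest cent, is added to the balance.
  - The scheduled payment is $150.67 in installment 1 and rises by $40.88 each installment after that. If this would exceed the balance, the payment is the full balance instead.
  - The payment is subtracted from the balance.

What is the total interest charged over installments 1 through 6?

Installment 1: opening $1,288.92; interest $25.78 → $1,314.70; payment $150.67; balance $1,164.03
Installment 2: opening $1,164.03; interest $25.78 → $1,189.81; payment $191.55; balance $998.26
Installment 3: opening $998.26; interest $25.78 → $1,024.04; payment $232.43; balance $791.61
Installment 4: opening $791.61; interest $25.78 → $817.39; payment $273.31; balance $544.08
Installment 5: opening $544.08; interest $25.78 → $569.86; payment $314.19; balance $255.67
Installment 6: opening $255.67; interest $25.78 → $281.45; payment $281.45; balance $0.00
Total interest: $25.78 + $25.78 + $25.78 + $25.78 + $25.78 + $25.78 = $154.68

$154.68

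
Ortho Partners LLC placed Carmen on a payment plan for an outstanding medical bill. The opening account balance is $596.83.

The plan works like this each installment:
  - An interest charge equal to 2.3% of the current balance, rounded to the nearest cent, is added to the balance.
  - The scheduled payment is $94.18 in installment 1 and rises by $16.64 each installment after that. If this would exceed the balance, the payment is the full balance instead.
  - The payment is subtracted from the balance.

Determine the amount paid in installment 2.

$110.82

Installment 1: $596.83 +$13.73 interest = $610.56; pay $94.18 → $516.38
Installment 2: $516.38 +$11.88 interest = $528.26; pay $110.82 → $417.44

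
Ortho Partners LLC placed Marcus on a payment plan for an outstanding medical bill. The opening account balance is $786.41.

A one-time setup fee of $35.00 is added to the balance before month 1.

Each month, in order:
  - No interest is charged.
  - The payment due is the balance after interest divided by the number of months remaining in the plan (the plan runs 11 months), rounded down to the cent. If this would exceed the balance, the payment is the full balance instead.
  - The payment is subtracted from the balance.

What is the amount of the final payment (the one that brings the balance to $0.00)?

$74.68

Month 1: opening $821.41; payment $74.67; balance $746.74
Month 2: opening $746.74; payment $74.67; balance $672.07
Month 3: opening $672.07; payment $74.67; balance $597.40
Month 4: opening $597.40; payment $74.67; balance $522.73
Month 5: opening $522.73; payment $74.67; balance $448.06
Month 6: opening $448.06; payment $74.67; balance $373.39
Month 7: opening $373.39; payment $74.67; balance $298.72
Month 8: opening $298.72; payment $74.68; balance $224.04
Month 9: opening $224.04; payment $74.68; balance $149.36
Month 10: opening $149.36; payment $74.68; balance $74.68
Month 11: opening $74.68; payment $74.68; balance $0.00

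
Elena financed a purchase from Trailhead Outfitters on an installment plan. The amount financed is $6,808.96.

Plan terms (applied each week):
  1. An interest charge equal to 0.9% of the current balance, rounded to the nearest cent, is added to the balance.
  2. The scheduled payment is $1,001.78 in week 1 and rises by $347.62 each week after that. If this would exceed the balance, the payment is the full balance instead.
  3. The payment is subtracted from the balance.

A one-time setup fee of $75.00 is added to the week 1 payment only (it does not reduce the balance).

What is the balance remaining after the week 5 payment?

$0.00

# | Opening | Interest | Payment | Fee | End bal
1 | $6,808.96 | $61.28 | $1,001.78 | $75.00 | $5,868.46
2 | $5,868.46 | $52.82 | $1,349.40 | — | $4,571.88
3 | $4,571.88 | $41.15 | $1,697.02 | — | $2,916.01
4 | $2,916.01 | $26.24 | $2,044.64 | — | $897.61
5 | $897.61 | $8.08 | $905.69 | — | $0.00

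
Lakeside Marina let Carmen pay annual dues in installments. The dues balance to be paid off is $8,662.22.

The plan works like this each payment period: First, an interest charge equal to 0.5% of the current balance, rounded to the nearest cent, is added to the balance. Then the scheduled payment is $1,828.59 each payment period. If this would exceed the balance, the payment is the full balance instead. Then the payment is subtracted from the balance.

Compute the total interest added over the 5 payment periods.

$126.84

Payment period 1: $8,662.22 +$43.31 interest = $8,705.53; pay $1,828.59 → $6,876.94
Payment period 2: $6,876.94 +$34.38 interest = $6,911.32; pay $1,828.59 → $5,082.73
Payment period 3: $5,082.73 +$25.41 interest = $5,108.14; pay $1,828.59 → $3,279.55
Payment period 4: $3,279.55 +$16.40 interest = $3,295.95; pay $1,828.59 → $1,467.36
Payment period 5: $1,467.36 +$7.34 interest = $1,474.70; pay $1,474.70 → $0.00
Total interest: $43.31 + $34.38 + $25.41 + $16.40 + $7.34 = $126.84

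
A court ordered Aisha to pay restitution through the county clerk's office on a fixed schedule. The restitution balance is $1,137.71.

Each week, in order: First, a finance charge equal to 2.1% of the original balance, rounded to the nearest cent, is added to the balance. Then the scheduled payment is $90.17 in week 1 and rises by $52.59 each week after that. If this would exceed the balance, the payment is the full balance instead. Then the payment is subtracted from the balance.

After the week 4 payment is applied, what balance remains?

$557.05

# | Opening | Interest | Payment | End bal
1 | $1,137.71 | $23.89 | $90.17 | $1,071.43
2 | $1,071.43 | $23.89 | $142.76 | $952.56
3 | $952.56 | $23.89 | $195.35 | $781.10
4 | $781.10 | $23.89 | $247.94 | $557.05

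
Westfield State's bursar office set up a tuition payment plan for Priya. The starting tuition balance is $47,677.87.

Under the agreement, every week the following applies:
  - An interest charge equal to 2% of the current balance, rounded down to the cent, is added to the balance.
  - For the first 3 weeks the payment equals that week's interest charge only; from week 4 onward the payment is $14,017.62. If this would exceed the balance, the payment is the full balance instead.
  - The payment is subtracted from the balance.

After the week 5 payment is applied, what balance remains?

$21,288.45

# | Opening | Interest | Payment | End bal
1 | $47,677.87 | $953.55 | $953.55 | $47,677.87
2 | $47,677.87 | $953.55 | $953.55 | $47,677.87
3 | $47,677.87 | $953.55 | $953.55 | $47,677.87
4 | $47,677.87 | $953.55 | $14,017.62 | $34,613.80
5 | $34,613.80 | $692.27 | $14,017.62 | $21,288.45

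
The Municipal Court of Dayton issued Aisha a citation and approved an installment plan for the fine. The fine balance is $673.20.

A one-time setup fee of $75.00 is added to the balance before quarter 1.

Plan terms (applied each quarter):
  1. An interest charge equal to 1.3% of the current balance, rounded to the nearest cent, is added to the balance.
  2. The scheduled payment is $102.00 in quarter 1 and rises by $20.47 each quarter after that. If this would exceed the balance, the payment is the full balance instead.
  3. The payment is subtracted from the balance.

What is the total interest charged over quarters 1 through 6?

$34.69

Quarter 1: opening $748.20; interest $9.73 → $757.93; payment $102.00; balance $655.93
Quarter 2: opening $655.93; interest $8.53 → $664.46; payment $122.47; balance $541.99
Quarter 3: opening $541.99; interest $7.05 → $549.04; payment $142.94; balance $406.10
Quarter 4: opening $406.10; interest $5.28 → $411.38; payment $163.41; balance $247.97
Quarter 5: opening $247.97; interest $3.22 → $251.19; payment $183.88; balance $67.31
Quarter 6: opening $67.31; interest $0.88 → $68.19; payment $68.19; balance $0.00
Total interest: $9.73 + $8.53 + $7.05 + $5.28 + $3.22 + $0.88 = $34.69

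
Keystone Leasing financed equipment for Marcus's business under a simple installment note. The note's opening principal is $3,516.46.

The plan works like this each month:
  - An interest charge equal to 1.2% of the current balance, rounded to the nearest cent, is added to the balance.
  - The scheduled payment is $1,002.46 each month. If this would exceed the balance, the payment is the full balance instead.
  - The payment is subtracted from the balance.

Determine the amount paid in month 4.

Month 1: opening $3,516.46; interest $42.20 → $3,558.66; payment $1,002.46; balance $2,556.20
Month 2: opening $2,556.20; interest $30.67 → $2,586.87; payment $1,002.46; balance $1,584.41
Month 3: opening $1,584.41; interest $19.01 → $1,603.42; payment $1,002.46; balance $600.96
Month 4: opening $600.96; interest $7.21 → $608.17; payment $608.17; balance $0.00

$608.17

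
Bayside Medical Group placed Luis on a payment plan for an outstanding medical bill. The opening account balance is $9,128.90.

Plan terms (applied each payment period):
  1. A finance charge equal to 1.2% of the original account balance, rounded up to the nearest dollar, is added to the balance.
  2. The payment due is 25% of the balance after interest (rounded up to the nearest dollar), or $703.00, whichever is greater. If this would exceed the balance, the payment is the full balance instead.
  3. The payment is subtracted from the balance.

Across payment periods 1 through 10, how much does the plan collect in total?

# | Opening | Interest | Payment | End bal
1 | $9,128.90 | $110.00 | $2,310.00 | $6,928.90
2 | $6,928.90 | $110.00 | $1,760.00 | $5,278.90
3 | $5,278.90 | $110.00 | $1,348.00 | $4,040.90
4 | $4,040.90 | $110.00 | $1,038.00 | $3,112.90
5 | $3,112.90 | $110.00 | $806.00 | $2,416.90
6 | $2,416.90 | $110.00 | $703.00 | $1,823.90
7 | $1,823.90 | $110.00 | $703.00 | $1,230.90
8 | $1,230.90 | $110.00 | $703.00 | $637.90
9 | $637.90 | $110.00 | $703.00 | $44.90
10 | $44.90 | $110.00 | $154.90 | $0.00
Total paid: $10,228.90

$10,228.90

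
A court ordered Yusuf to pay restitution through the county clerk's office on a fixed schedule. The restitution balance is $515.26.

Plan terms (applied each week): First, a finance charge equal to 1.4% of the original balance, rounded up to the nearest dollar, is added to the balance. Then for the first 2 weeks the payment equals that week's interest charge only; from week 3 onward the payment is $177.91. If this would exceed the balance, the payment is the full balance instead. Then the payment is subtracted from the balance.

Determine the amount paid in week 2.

# | Opening | Interest | Payment | End bal
1 | $515.26 | $8.00 | $8.00 | $515.26
2 | $515.26 | $8.00 | $8.00 | $515.26

$8.00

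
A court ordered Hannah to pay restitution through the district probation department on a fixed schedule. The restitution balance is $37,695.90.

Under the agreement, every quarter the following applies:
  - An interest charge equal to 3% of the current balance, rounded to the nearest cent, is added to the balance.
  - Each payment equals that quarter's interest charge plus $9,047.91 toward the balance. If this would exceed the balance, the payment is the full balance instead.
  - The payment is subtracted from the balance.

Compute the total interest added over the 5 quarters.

# | Opening | Interest | Payment | End bal
1 | $37,695.90 | $1,130.88 | $10,178.79 | $28,647.99
2 | $28,647.99 | $859.44 | $9,907.35 | $19,600.08
3 | $19,600.08 | $588.00 | $9,635.91 | $10,552.17
4 | $10,552.17 | $316.57 | $9,364.48 | $1,504.26
5 | $1,504.26 | $45.13 | $1,549.39 | $0.00
Total interest: $1,130.88 + $859.44 + $588.00 + $316.57 + $45.13 = $2,940.02

$2,940.02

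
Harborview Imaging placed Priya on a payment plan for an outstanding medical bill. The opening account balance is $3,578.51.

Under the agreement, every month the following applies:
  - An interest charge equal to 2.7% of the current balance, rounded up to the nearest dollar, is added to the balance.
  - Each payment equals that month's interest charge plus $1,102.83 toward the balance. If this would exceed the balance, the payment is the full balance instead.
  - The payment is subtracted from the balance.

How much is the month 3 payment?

Month 1: opening $3,578.51; interest $97.00 → $3,675.51; payment $1,199.83; balance $2,475.68
Month 2: opening $2,475.68; interest $67.00 → $2,542.68; payment $1,169.83; balance $1,372.85
Month 3: opening $1,372.85; interest $38.00 → $1,410.85; payment $1,140.83; balance $270.02

$1,140.83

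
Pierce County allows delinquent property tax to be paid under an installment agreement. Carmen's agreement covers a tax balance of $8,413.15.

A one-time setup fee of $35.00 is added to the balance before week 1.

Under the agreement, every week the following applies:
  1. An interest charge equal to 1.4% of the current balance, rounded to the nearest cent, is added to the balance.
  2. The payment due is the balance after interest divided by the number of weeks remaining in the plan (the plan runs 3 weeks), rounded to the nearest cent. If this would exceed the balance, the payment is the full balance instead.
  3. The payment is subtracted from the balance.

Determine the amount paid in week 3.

# | Opening | Interest | Payment | End bal
1 | $8,448.15 | $118.27 | $2,855.47 | $5,710.95
2 | $5,710.95 | $79.95 | $2,895.45 | $2,895.45
3 | $2,895.45 | $40.54 | $2,935.99 | $0.00

$2,935.99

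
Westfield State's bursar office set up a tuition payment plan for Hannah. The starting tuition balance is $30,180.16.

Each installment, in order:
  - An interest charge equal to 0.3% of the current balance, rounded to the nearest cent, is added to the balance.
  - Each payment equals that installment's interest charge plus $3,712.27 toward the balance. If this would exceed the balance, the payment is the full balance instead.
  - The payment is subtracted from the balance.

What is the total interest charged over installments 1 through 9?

Installment 1: $30,180.16 +$90.54 interest = $30,270.70; pay $3,802.81 → $26,467.89
Installment 2: $26,467.89 +$79.40 interest = $26,547.29; pay $3,791.67 → $22,755.62
Installment 3: $22,755.62 +$68.27 interest = $22,823.89; pay $3,780.54 → $19,043.35
Installment 4: $19,043.35 +$57.13 interest = $19,100.48; pay $3,769.40 → $15,331.08
Installment 5: $15,331.08 +$45.99 interest = $15,377.07; pay $3,758.26 → $11,618.81
Installment 6: $11,618.81 +$34.86 interest = $11,653.67; pay $3,747.13 → $7,906.54
Installment 7: $7,906.54 +$23.72 interest = $7,930.26; pay $3,735.99 → $4,194.27
Installment 8: $4,194.27 +$12.58 interest = $4,206.85; pay $3,724.85 → $482.00
Installment 9: $482.00 +$1.45 interest = $483.45; pay $483.45 → $0.00
Total interest: $90.54 + $79.40 + $68.27 + $57.13 + $45.99 + $34.86 + $23.72 + $12.58 + $1.45 = $413.94

$413.94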